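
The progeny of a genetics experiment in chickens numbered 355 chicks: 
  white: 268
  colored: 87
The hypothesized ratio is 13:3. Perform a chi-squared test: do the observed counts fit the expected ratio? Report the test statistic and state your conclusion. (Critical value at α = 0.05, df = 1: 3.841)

7.723; not consistent

Total ratio parts = 16. Expected numbers out of 355:
  white: 355 × 13/16 = 288.4375
  colored: 355 × 3/16 = 66.5625
χ² = Σ (O − E)² / E
  white: (268 − 288.4375)² / 288.4375 = 1.4481
  colored: (87 − 66.5625)² / 66.5625 = 6.2752
χ² = 1.4481 + 6.2752 = 7.7233 ≈ 7.723
Degrees of freedom = 2 − 1 = 1; critical value at α = 0.05 is 3.841.
Since 7.723 > 3.841, we reject the null hypothesis — the data do not fit the 13:3 ratio.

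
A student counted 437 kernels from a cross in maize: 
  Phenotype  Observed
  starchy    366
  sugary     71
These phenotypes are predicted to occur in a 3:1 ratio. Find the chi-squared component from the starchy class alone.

4.464

Total ratio parts = 4. Expected numbers out of 437:
  starchy: 437 × 3/4 = 327.75
  sugary: 437 × 1/4 = 109.25
Contribution of starchy: (366 − 327.75)² / 327.75 = 4.4640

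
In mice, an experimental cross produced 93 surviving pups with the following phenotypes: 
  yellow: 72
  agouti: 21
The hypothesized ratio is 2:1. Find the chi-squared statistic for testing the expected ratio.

Under the 2:1 hypothesis (Σ ratio = 3, N = 93):
  yellow: 93 × 2/3 = 62
  agouti: 93 × 1/3 = 31
χ² = Σ (O − E)² / E
  yellow: (72 − 62)² / 62 = 1.6129
  agouti: (21 − 31)² / 31 = 3.2258
χ² = 1.6129 + 3.2258 = 4.8387 ≈ 4.839

4.839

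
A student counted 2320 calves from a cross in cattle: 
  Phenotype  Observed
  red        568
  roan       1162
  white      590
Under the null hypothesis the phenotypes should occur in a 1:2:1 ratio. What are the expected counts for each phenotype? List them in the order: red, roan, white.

Under the 1:2:1 hypothesis (Σ ratio = 4, N = 2320):
  red: 2320 × 1/4 = 580
  roan: 2320 × 2/4 = 1160
  white: 2320 × 1/4 = 580

580, 1160, 580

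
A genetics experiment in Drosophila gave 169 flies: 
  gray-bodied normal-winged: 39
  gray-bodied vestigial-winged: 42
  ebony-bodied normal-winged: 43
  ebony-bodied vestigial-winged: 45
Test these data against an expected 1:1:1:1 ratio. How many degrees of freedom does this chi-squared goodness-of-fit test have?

3

A goodness-of-fit test with 4 phenotype classes has df = 4 − 1 = 3.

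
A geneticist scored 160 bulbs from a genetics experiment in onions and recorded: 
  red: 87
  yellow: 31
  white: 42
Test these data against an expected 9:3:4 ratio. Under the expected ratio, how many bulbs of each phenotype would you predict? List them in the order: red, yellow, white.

90, 30, 40

Under the 9:3:4 hypothesis (Σ ratio = 16, N = 160):
  red: 160 × 9/16 = 90
  yellow: 160 × 3/16 = 30
  white: 160 × 4/16 = 40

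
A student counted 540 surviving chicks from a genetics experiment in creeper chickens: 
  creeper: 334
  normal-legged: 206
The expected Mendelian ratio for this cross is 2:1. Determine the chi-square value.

Expected counts for N = 540 under a 2:1 ratio (total parts = 3):
  creeper: 540 × 2/3 = 360
  normal-legged: 540 × 1/3 = 180
χ² = Σ (O − E)² / E
  creeper: (334 − 360)² / 360 = 1.8778
  normal-legged: (206 − 180)² / 180 = 3.7556
χ² = 1.8778 + 3.7556 = 5.6334 ≈ 5.633

5.633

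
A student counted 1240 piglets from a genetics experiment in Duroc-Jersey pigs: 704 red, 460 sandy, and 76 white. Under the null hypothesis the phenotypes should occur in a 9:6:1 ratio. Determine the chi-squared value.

0.143

The 9:6:1 ratio has 16 parts, so with N = 1240 the expected counts are:
  red: 1240 × 9/16 = 697.5
  sandy: 1240 × 6/16 = 465
  white: 1240 × 1/16 = 77.5
χ² = Σ (O − E)² / E
  red: (704 − 697.5)² / 697.5 = 0.0606
  sandy: (460 − 465)² / 465 = 0.0538
  white: (76 − 77.5)² / 77.5 = 0.0290
χ² = 0.0606 + 0.0538 + 0.0290 = 0.1434 ≈ 0.143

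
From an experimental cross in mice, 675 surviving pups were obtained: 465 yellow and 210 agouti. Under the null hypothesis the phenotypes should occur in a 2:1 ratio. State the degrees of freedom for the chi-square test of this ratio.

1

A goodness-of-fit test with 2 phenotype classes has df = 2 − 1 = 1.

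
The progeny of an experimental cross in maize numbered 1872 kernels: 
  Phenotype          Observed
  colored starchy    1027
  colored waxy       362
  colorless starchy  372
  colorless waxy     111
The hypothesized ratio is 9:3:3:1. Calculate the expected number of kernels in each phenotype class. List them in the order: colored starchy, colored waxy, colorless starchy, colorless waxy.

1053, 351, 351, 117

Under the 9:3:3:1 hypothesis (Σ ratio = 16, N = 1872):
  colored starchy: 1872 × 9/16 = 1053
  colored waxy: 1872 × 3/16 = 351
  colorless starchy: 1872 × 3/16 = 351
  colorless waxy: 1872 × 1/16 = 117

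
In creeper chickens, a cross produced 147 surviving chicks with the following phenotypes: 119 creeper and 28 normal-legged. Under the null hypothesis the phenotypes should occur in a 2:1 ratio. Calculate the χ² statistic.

13.500

Total ratio parts = 3. Expected numbers out of 147:
  creeper: 147 × 2/3 = 98
  normal-legged: 147 × 1/3 = 49
χ² = Σ (O − E)² / E
  creeper: (119 − 98)² / 98 = 4.5000
  normal-legged: (28 − 49)² / 49 = 9.0000
χ² = 4.5000 + 9.0000 = 13.500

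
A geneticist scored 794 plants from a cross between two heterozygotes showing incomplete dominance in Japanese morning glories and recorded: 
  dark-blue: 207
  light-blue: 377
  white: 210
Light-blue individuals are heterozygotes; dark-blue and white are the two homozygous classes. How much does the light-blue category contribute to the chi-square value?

1.008

With incomplete dominance, a heterozygote × heterozygote cross gives a 1:2:1 phenotypic ratio.
Total ratio parts = 4. Expected numbers out of 794:
  dark-blue: 794 × 1/4 = 198.5
  light-blue: 794 × 2/4 = 397
  white: 794 × 1/4 = 198.5
Contribution of light-blue: (377 − 397)² / 397 = 1.0076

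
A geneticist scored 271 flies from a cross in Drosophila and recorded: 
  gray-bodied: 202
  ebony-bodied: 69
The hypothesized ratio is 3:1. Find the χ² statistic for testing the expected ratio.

Total ratio parts = 4. Expected numbers out of 271:
  gray-bodied: 271 × 3/4 = 203.25
  ebony-bodied: 271 × 1/4 = 67.75
χ² = Σ (O − E)² / E
  gray-bodied: (202 − 203.25)² / 203.25 = 0.0077
  ebony-bodied: (69 − 67.75)² / 67.75 = 0.0231
χ² = 0.0077 + 0.0231 = 0.0308 ≈ 0.031

0.031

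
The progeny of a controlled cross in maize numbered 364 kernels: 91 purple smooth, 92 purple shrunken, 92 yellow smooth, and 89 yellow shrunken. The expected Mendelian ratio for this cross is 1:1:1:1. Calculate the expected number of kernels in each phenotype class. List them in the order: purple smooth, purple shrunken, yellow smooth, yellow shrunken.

91, 91, 91, 91

Under the 1:1:1:1 hypothesis (Σ ratio = 4, N = 364):
  purple smooth: 364 × 1/4 = 91
  purple shrunken: 364 × 1/4 = 91
  yellow smooth: 364 × 1/4 = 91
  yellow shrunken: 364 × 1/4 = 91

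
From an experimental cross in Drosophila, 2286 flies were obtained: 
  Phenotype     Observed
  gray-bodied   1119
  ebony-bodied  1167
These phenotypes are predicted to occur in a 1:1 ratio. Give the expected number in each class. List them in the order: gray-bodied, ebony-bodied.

1143, 1143

Under the 1:1 hypothesis (Σ ratio = 2, N = 2286):
  gray-bodied: 2286 × 1/2 = 1143
  ebony-bodied: 2286 × 1/2 = 1143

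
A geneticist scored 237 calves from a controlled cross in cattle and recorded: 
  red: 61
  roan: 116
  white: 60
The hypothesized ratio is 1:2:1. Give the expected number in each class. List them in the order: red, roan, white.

59.25, 118.5, 59.25

Under the 1:2:1 hypothesis (Σ ratio = 4, N = 237):
  red: 237 × 1/4 = 59.25
  roan: 237 × 2/4 = 118.5
  white: 237 × 1/4 = 59.25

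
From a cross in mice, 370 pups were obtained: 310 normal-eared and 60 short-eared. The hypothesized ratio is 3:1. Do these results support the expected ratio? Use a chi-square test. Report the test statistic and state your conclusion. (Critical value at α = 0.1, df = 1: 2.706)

15.225; not consistent

Total ratio parts = 4. Expected numbers out of 370:
  normal-eared: 370 × 3/4 = 277.5
  short-eared: 370 × 1/4 = 92.5
χ² = Σ (O − E)² / E
  normal-eared: (310 − 277.5)² / 277.5 = 3.8063
  short-eared: (60 − 92.5)² / 92.5 = 11.4189
χ² = 3.8063 + 11.4189 = 15.2252 ≈ 15.225
Degrees of freedom = 2 − 1 = 1; critical value at α = 0.1 is 2.706.
Since 15.225 > 2.706, we reject the null hypothesis — the data do not fit the 3:1 ratio.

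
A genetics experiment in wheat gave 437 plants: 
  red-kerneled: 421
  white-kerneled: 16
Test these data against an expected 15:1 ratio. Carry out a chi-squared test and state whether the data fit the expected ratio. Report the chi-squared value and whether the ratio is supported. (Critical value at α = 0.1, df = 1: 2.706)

Expected counts for N = 437 under a 15:1 ratio (total parts = 16):
  red-kerneled: 437 × 15/16 = 409.6875
  white-kerneled: 437 × 1/16 = 27.3125
χ² = Σ (O − E)² / E
  red-kerneled: (421 − 409.6875)² / 409.6875 = 0.3124
  white-kerneled: (16 − 27.3125)² / 27.3125 = 4.6855
χ² = 0.3124 + 4.6855 = 4.9979 ≈ 4.998
Degrees of freedom = 2 − 1 = 1; critical value at α = 0.1 is 2.706.
Since 4.998 > 2.706, we reject the null hypothesis — the data do not fit the 15:1 ratio.

4.998; not consistent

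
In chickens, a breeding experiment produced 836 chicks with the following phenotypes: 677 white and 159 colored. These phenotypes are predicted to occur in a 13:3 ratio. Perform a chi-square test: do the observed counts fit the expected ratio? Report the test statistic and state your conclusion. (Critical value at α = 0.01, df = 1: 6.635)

0.040; consistent

Under the 13:3 hypothesis (Σ ratio = 16, N = 836):
  white: 836 × 13/16 = 679.25
  colored: 836 × 3/16 = 156.75
χ² = Σ (O − E)² / E
  white: (677 − 679.25)² / 679.25 = 0.0075
  colored: (159 − 156.75)² / 156.75 = 0.0323
χ² = 0.0075 + 0.0323 = 0.0398 ≈ 0.040
Degrees of freedom = 2 − 1 = 1; critical value at α = 0.01 is 6.635.
Since 0.040 < 6.635, we fail to reject the null hypothesis — the data are consistent with the 13:3 ratio.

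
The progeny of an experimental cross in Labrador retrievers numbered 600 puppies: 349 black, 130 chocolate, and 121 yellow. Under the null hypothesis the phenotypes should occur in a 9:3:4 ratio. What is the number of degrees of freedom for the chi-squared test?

A goodness-of-fit test with 3 phenotype classes has df = 3 − 1 = 2.

2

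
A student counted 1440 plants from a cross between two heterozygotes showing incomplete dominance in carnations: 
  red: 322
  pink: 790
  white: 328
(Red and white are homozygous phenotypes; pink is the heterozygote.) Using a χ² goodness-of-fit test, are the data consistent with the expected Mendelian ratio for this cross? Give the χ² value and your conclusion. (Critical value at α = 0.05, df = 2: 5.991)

13.661; not consistent

With incomplete dominance, a heterozygote × heterozygote cross gives a 1:2:1 phenotypic ratio.
Total ratio parts = 4. Expected numbers out of 1440:
  red: 1440 × 1/4 = 360
  pink: 1440 × 2/4 = 720
  white: 1440 × 1/4 = 360
χ² = Σ (O − E)² / E
  red: (322 − 360)² / 360 = 4.0111
  pink: (790 − 720)² / 720 = 6.8056
  white: (328 − 360)² / 360 = 2.8444
χ² = 4.0111 + 6.8056 + 2.8444 = 13.6611 ≈ 13.661
Degrees of freedom = 3 − 1 = 2; critical value at α = 0.05 is 5.991.
Since 13.661 > 5.991, we reject the null hypothesis — the data do not fit the 1:2:1 ratio.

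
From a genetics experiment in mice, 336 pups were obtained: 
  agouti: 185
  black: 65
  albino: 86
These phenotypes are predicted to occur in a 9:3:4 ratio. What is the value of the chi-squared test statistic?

Under the 9:3:4 hypothesis (Σ ratio = 16, N = 336):
  agouti: 336 × 9/16 = 189
  black: 336 × 3/16 = 63
  albino: 336 × 4/16 = 84
χ² = Σ (O − E)² / E
  agouti: (185 − 189)² / 189 = 0.0847
  black: (65 − 63)² / 63 = 0.0635
  albino: (86 − 84)² / 84 = 0.0476
χ² = 0.0847 + 0.0635 + 0.0476 = 0.1958 ≈ 0.196

0.196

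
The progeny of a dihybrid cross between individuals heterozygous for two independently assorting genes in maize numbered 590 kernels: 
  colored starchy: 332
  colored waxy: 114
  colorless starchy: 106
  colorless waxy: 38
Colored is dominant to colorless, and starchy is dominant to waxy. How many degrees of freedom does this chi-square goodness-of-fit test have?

A dihybrid F₂ with independent assortment and complete dominance at both loci gives a 9:3:3:1 phenotypic ratio.
A goodness-of-fit test with 4 phenotype classes has df = 4 − 1 = 3.

3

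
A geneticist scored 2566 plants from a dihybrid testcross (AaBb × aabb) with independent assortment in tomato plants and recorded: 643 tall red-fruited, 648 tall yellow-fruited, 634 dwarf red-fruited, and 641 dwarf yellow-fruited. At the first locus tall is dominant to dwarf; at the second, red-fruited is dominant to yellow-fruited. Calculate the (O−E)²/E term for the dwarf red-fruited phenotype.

0.088

A dihybrid testcross with independent assortment gives a 1:1:1:1 ratio.
Total ratio parts = 4. Expected numbers out of 2566:
  tall red-fruited: 2566 × 1/4 = 641.5
  tall yellow-fruited: 2566 × 1/4 = 641.5
  dwarf red-fruited: 2566 × 1/4 = 641.5
  dwarf yellow-fruited: 2566 × 1/4 = 641.5
Contribution of dwarf red-fruited: (634 − 641.5)² / 641.5 = 0.0877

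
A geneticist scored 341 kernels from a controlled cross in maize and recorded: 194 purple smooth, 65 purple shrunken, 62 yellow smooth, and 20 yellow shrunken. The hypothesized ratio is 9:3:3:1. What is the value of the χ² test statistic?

0.182

Total ratio parts = 16. Expected numbers out of 341:
  purple smooth: 341 × 9/16 = 191.8125
  purple shrunken: 341 × 3/16 = 63.9375
  yellow smooth: 341 × 3/16 = 63.9375
  yellow shrunken: 341 × 1/16 = 21.3125
χ² = Σ (O − E)² / E
  purple smooth: (194 − 191.8125)² / 191.8125 = 0.0249
  purple shrunken: (65 − 63.9375)² / 63.9375 = 0.0177
  yellow smooth: (62 − 63.9375)² / 63.9375 = 0.0587
  yellow shrunken: (20 − 21.3125)² / 21.3125 = 0.0808
χ² = 0.0249 + 0.0177 + 0.0587 + 0.0808 = 0.1821 ≈ 0.182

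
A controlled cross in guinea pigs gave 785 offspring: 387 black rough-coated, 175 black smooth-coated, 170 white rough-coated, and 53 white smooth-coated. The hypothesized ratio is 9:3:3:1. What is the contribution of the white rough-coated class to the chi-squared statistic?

3.536

Under the 9:3:3:1 hypothesis (Σ ratio = 16, N = 785):
  black rough-coated: 785 × 9/16 = 441.5625
  black smooth-coated: 785 × 3/16 = 147.1875
  white rough-coated: 785 × 3/16 = 147.1875
  white smooth-coated: 785 × 1/16 = 49.0625
Contribution of white rough-coated: (170 − 147.1875)² / 147.1875 = 3.5357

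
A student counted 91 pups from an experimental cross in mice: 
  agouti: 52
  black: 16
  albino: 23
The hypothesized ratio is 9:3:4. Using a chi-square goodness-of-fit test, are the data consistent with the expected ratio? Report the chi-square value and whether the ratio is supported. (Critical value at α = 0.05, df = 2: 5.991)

0.082; consistent

The 9:3:4 ratio has 16 parts, so with N = 91 the expected counts are:
  agouti: 91 × 9/16 = 51.1875
  black: 91 × 3/16 = 17.0625
  albino: 91 × 4/16 = 22.75
χ² = Σ (O − E)² / E
  agouti: (52 − 51.1875)² / 51.1875 = 0.0129
  black: (16 − 17.0625)² / 17.0625 = 0.0662
  albino: (23 − 22.75)² / 22.75 = 0.0027
χ² = 0.0129 + 0.0662 + 0.0027 = 0.0818 ≈ 0.082
Degrees of freedom = 3 − 1 = 2; critical value at α = 0.05 is 5.991.
Since 0.082 < 5.991, we fail to reject the null hypothesis — the data are consistent with the 9:3:4 ratio.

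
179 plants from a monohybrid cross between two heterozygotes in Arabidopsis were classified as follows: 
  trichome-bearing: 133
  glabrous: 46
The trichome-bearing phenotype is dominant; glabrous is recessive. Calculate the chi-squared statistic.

For a monohybrid cross between heterozygotes with complete dominance, the expected phenotypic ratio is 3:1.
Expected counts for N = 179 under a 3:1 ratio (total parts = 4):
  trichome-bearing: 179 × 3/4 = 134.25
  glabrous: 179 × 1/4 = 44.75
χ² = Σ (O − E)² / E
  trichome-bearing: (133 − 134.25)² / 134.25 = 0.0116
  glabrous: (46 − 44.75)² / 44.75 = 0.0349
χ² = 0.0116 + 0.0349 = 0.0465 ≈ 0.047

0.047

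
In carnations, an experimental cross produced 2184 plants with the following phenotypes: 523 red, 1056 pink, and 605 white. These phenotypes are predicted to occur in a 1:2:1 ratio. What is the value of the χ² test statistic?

Expected counts for N = 2184 under a 1:2:1 ratio (total parts = 4):
  red: 2184 × 1/4 = 546
  pink: 2184 × 2/4 = 1092
  white: 2184 × 1/4 = 546
χ² = Σ (O − E)² / E
  red: (523 − 546)² / 546 = 0.9689
  pink: (1056 − 1092)² / 1092 = 1.1868
  white: (605 − 546)² / 546 = 6.3755
χ² = 0.9689 + 1.1868 + 6.3755 = 8.5312 ≈ 8.531

8.531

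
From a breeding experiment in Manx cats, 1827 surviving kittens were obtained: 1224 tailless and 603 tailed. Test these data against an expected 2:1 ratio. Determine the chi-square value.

0.089

Under the 2:1 hypothesis (Σ ratio = 3, N = 1827):
  tailless: 1827 × 2/3 = 1218
  tailed: 1827 × 1/3 = 609
χ² = Σ (O − E)² / E
  tailless: (1224 − 1218)² / 1218 = 0.0296
  tailed: (603 − 609)² / 609 = 0.0591
χ² = 0.0296 + 0.0591 = 0.0887 ≈ 0.089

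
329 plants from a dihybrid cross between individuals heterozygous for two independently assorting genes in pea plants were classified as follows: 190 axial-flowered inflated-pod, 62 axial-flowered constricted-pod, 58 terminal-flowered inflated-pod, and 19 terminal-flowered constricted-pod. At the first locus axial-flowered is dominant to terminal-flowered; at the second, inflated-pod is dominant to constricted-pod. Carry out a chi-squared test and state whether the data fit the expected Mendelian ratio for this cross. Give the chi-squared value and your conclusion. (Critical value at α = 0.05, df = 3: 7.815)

0.472; consistent

A dihybrid F₂ with independent assortment and complete dominance at both loci gives a 9:3:3:1 phenotypic ratio.
The 9:3:3:1 ratio has 16 parts, so with N = 329 the expected counts are:
  axial-flowered inflated-pod: 329 × 9/16 = 185.0625
  axial-flowered constricted-pod: 329 × 3/16 = 61.6875
  terminal-flowered inflated-pod: 329 × 3/16 = 61.6875
  terminal-flowered constricted-pod: 329 × 1/16 = 20.5625
χ² = Σ (O − E)² / E
  axial-flowered inflated-pod: (190 − 185.0625)² / 185.0625 = 0.1317
  axial-flowered constricted-pod: (62 − 61.6875)² / 61.6875 = 0.0016
  terminal-flowered inflated-pod: (58 − 61.6875)² / 61.6875 = 0.2204
  terminal-flowered constricted-pod: (19 − 20.5625)² / 20.5625 = 0.1187
χ² = 0.1317 + 0.0016 + 0.2204 + 0.1187 = 0.4724 ≈ 0.472
Degrees of freedom = 4 − 1 = 3; critical value at α = 0.05 is 7.815.
Since 0.472 < 7.815, we fail to reject the null hypothesis — the data are consistent with the 9:3:3:1 ratio.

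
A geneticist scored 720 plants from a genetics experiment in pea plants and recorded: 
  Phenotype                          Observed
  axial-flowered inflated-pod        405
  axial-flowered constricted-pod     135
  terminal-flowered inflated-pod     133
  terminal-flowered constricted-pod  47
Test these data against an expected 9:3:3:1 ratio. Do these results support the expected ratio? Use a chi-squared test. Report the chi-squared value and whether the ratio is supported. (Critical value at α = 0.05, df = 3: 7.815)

0.119; consistent

Under the 9:3:3:1 hypothesis (Σ ratio = 16, N = 720):
  axial-flowered inflated-pod: 720 × 9/16 = 405
  axial-flowered constricted-pod: 720 × 3/16 = 135
  terminal-flowered inflated-pod: 720 × 3/16 = 135
  terminal-flowered constricted-pod: 720 × 1/16 = 45
χ² = Σ (O − E)² / E
  axial-flowered inflated-pod: (405 − 405)² / 405 = 0.0000
  axial-flowered constricted-pod: (135 − 135)² / 135 = 0.0000
  terminal-flowered inflated-pod: (133 − 135)² / 135 = 0.0296
  terminal-flowered constricted-pod: (47 − 45)² / 45 = 0.0889
χ² = 0.0000 + 0.0000 + 0.0296 + 0.0889 = 0.1185 ≈ 0.119
Degrees of freedom = 4 − 1 = 3; critical value at α = 0.05 is 7.815.
Since 0.119 < 7.815, we fail to reject the null hypothesis — the data are consistent with the 9:3:3:1 ratio.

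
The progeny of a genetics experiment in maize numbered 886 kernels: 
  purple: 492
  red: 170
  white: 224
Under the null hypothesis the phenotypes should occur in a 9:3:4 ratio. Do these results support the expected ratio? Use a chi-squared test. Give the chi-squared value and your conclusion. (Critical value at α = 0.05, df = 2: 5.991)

Under the 9:3:4 hypothesis (Σ ratio = 16, N = 886):
  purple: 886 × 9/16 = 498.375
  red: 886 × 3/16 = 166.125
  white: 886 × 4/16 = 221.5
χ² = Σ (O − E)² / E
  purple: (492 − 498.375)² / 498.375 = 0.0815
  red: (170 − 166.125)² / 166.125 = 0.0904
  white: (224 − 221.5)² / 221.5 = 0.0282
χ² = 0.0815 + 0.0904 + 0.0282 = 0.2001 ≈ 0.200
Degrees of freedom = 3 − 1 = 2; critical value at α = 0.05 is 5.991.
Since 0.200 < 5.991, we fail to reject the null hypothesis — the data are consistent with the 9:3:4 ratio.

0.200; consistent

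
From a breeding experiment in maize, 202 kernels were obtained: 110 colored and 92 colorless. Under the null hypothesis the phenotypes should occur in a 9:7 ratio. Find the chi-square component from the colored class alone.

0.116

Under the 9:7 hypothesis (Σ ratio = 16, N = 202):
  colored: 202 × 9/16 = 113.625
  colorless: 202 × 7/16 = 88.375
Contribution of colored: (110 − 113.625)² / 113.625 = 0.1156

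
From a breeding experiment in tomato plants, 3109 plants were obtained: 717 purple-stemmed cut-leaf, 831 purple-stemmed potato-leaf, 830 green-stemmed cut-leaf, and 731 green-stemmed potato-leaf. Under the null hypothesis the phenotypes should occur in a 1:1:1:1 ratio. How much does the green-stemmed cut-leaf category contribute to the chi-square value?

3.580

The 1:1:1:1 ratio has 4 parts, so with N = 3109 the expected counts are:
  purple-stemmed cut-leaf: 3109 × 1/4 = 777.25
  purple-stemmed potato-leaf: 3109 × 1/4 = 777.25
  green-stemmed cut-leaf: 3109 × 1/4 = 777.25
  green-stemmed potato-leaf: 3109 × 1/4 = 777.25
Contribution of green-stemmed cut-leaf: (830 − 777.25)² / 777.25 = 3.5800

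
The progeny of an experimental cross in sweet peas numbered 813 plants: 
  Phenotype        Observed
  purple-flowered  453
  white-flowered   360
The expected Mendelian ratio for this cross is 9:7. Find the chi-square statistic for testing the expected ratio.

The 9:7 ratio has 16 parts, so with N = 813 the expected counts are:
  purple-flowered: 813 × 9/16 = 457.3125
  white-flowered: 813 × 7/16 = 355.6875
χ² = Σ (O − E)² / E
  purple-flowered: (453 − 457.3125)² / 457.3125 = 0.0407
  white-flowered: (360 − 355.6875)² / 355.6875 = 0.0523
χ² = 0.0407 + 0.0523 = 0.093

0.093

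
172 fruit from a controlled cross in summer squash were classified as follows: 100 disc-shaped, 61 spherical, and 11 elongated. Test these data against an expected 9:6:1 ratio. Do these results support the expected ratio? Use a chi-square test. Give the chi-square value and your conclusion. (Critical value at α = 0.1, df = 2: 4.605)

0.305; consistent

Under the 9:6:1 hypothesis (Σ ratio = 16, N = 172):
  disc-shaped: 172 × 9/16 = 96.75
  spherical: 172 × 6/16 = 64.5
  elongated: 172 × 1/16 = 10.75
χ² = Σ (O − E)² / E
  disc-shaped: (100 − 96.75)² / 96.75 = 0.1092
  spherical: (61 − 64.5)² / 64.5 = 0.1899
  elongated: (11 − 10.75)² / 10.75 = 0.0058
χ² = 0.1092 + 0.1899 + 0.0058 = 0.3049 ≈ 0.305
Degrees of freedom = 3 − 1 = 2; critical value at α = 0.1 is 4.605.
Since 0.305 < 4.605, we fail to reject the null hypothesis — the data are consistent with the 9:6:1 ratio.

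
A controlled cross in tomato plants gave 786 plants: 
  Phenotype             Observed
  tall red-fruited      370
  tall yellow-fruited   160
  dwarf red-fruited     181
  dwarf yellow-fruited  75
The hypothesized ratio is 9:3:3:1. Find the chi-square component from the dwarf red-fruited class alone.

Under the 9:3:3:1 hypothesis (Σ ratio = 16, N = 786):
  tall red-fruited: 786 × 9/16 = 442.125
  tall yellow-fruited: 786 × 3/16 = 147.375
  dwarf red-fruited: 786 × 3/16 = 147.375
  dwarf yellow-fruited: 786 × 1/16 = 49.125
Contribution of dwarf red-fruited: (181 − 147.375)² / 147.375 = 7.6719

7.672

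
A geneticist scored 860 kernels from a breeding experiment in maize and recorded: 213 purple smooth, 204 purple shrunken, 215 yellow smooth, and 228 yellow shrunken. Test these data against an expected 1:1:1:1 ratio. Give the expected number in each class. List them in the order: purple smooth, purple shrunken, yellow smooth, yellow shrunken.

The 1:1:1:1 ratio has 4 parts, so with N = 860 the expected counts are:
  purple smooth: 860 × 1/4 = 215
  purple shrunken: 860 × 1/4 = 215
  yellow smooth: 860 × 1/4 = 215
  yellow shrunken: 860 × 1/4 = 215

215, 215, 215, 215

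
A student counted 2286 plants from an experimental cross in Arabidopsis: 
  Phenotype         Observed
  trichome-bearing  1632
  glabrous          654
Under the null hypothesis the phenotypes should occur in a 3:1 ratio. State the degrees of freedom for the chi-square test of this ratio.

A goodness-of-fit test with 2 phenotype classes has df = 2 − 1 = 1.

1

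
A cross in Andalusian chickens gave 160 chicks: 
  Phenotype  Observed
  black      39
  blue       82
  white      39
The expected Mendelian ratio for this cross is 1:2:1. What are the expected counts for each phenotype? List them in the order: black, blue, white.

40, 80, 40

Expected counts for N = 160 under a 1:2:1 ratio (total parts = 4):
  black: 160 × 1/4 = 40
  blue: 160 × 2/4 = 80
  white: 160 × 1/4 = 40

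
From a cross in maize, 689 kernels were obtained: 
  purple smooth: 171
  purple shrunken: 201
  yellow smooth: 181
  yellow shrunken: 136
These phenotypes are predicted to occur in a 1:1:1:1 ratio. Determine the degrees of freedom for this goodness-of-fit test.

A goodness-of-fit test with 4 phenotype classes has df = 4 − 1 = 3.

3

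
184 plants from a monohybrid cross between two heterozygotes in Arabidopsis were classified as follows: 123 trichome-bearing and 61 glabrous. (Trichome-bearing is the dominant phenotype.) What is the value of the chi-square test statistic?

For a monohybrid cross between heterozygotes with complete dominance, the expected phenotypic ratio is 3:1.
Under the 3:1 hypothesis (Σ ratio = 4, N = 184):
  trichome-bearing: 184 × 3/4 = 138
  glabrous: 184 × 1/4 = 46
χ² = Σ (O − E)² / E
  trichome-bearing: (123 − 138)² / 138 = 1.6304
  glabrous: (61 − 46)² / 46 = 4.8913
χ² = 1.6304 + 4.8913 = 6.5217 ≈ 6.522

6.522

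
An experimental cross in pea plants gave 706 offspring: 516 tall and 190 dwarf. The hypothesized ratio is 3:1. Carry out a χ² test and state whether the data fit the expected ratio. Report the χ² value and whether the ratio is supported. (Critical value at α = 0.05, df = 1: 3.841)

1.377; consistent

Total ratio parts = 4. Expected numbers out of 706:
  tall: 706 × 3/4 = 529.5
  dwarf: 706 × 1/4 = 176.5
χ² = Σ (O − E)² / E
  tall: (516 − 529.5)² / 529.5 = 0.3442
  dwarf: (190 − 176.5)² / 176.5 = 1.0326
χ² = 0.3442 + 1.0326 = 1.3768 ≈ 1.377
Degrees of freedom = 2 − 1 = 1; critical value at α = 0.05 is 3.841.
Since 1.377 < 3.841, we fail to reject the null hypothesis — the data are consistent with the 3:1 ratio.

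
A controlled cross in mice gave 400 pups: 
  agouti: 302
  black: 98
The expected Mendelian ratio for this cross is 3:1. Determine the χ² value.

0.053

Under the 3:1 hypothesis (Σ ratio = 4, N = 400):
  agouti: 400 × 3/4 = 300
  black: 400 × 1/4 = 100
χ² = Σ (O − E)² / E
  agouti: (302 − 300)² / 300 = 0.0133
  black: (98 − 100)² / 100 = 0.0400
χ² = 0.0133 + 0.0400 = 0.0533 ≈ 0.053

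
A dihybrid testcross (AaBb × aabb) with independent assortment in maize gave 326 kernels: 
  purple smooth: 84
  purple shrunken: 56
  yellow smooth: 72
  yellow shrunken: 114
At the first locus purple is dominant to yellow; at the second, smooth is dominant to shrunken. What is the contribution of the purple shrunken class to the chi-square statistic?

A dihybrid testcross with independent assortment gives a 1:1:1:1 ratio.
Under the 1:1:1:1 hypothesis (Σ ratio = 4, N = 326):
  purple smooth: 326 × 1/4 = 81.5
  purple shrunken: 326 × 1/4 = 81.5
  yellow smooth: 326 × 1/4 = 81.5
  yellow shrunken: 326 × 1/4 = 81.5
Contribution of purple shrunken: (56 − 81.5)² / 81.5 = 7.9785

7.979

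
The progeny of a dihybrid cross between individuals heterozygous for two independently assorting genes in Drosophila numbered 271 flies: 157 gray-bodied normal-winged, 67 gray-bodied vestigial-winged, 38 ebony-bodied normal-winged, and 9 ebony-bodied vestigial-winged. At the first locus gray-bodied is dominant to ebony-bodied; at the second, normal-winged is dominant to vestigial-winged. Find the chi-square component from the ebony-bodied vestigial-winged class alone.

A dihybrid F₂ with independent assortment and complete dominance at both loci gives a 9:3:3:1 phenotypic ratio.
The 9:3:3:1 ratio has 16 parts, so with N = 271 the expected counts are:
  gray-bodied normal-winged: 271 × 9/16 = 152.4375
  gray-bodied vestigial-winged: 271 × 3/16 = 50.8125
  ebony-bodied normal-winged: 271 × 3/16 = 50.8125
  ebony-bodied vestigial-winged: 271 × 1/16 = 16.9375
Contribution of ebony-bodied vestigial-winged: (9 − 16.9375)² / 16.9375 = 3.7198

3.720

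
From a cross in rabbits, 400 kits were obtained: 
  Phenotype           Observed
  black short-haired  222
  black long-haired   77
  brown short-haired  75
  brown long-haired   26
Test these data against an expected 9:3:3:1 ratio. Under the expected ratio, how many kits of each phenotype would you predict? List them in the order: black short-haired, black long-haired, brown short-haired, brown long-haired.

225, 75, 75, 25

Total ratio parts = 16. Expected numbers out of 400:
  black short-haired: 400 × 9/16 = 225
  black long-haired: 400 × 3/16 = 75
  brown short-haired: 400 × 3/16 = 75
  brown long-haired: 400 × 1/16 = 25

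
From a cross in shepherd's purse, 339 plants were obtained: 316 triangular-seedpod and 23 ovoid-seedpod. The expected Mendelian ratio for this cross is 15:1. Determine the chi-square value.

0.165

Total ratio parts = 16. Expected numbers out of 339:
  triangular-seedpod: 339 × 15/16 = 317.8125
  ovoid-seedpod: 339 × 1/16 = 21.1875
χ² = Σ (O − E)² / E
  triangular-seedpod: (316 − 317.8125)² / 317.8125 = 0.0103
  ovoid-seedpod: (23 − 21.1875)² / 21.1875 = 0.1551
χ² = 0.0103 + 0.1551 = 0.1654 ≈ 0.165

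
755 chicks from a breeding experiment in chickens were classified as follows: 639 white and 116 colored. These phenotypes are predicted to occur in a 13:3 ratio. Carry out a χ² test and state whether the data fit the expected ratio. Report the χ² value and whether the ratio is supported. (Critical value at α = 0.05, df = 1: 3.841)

5.681; not consistent

Expected counts for N = 755 under a 13:3 ratio (total parts = 16):
  white: 755 × 13/16 = 613.4375
  colored: 755 × 3/16 = 141.5625
χ² = Σ (O − E)² / E
  white: (639 − 613.4375)² / 613.4375 = 1.0652
  colored: (116 − 141.5625)² / 141.5625 = 4.6159
χ² = 1.0652 + 4.6159 = 5.6811 ≈ 5.681
Degrees of freedom = 2 − 1 = 1; critical value at α = 0.05 is 3.841.
Since 5.681 > 3.841, we reject the null hypothesis — the data do not fit the 13:3 ratio.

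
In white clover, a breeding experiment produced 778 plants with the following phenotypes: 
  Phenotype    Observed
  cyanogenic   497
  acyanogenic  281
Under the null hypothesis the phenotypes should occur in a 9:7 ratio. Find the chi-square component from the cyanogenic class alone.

The 9:7 ratio has 16 parts, so with N = 778 the expected counts are:
  cyanogenic: 778 × 9/16 = 437.625
  acyanogenic: 778 × 7/16 = 340.375
Contribution of cyanogenic: (497 − 437.625)² / 437.625 = 8.0557

8.056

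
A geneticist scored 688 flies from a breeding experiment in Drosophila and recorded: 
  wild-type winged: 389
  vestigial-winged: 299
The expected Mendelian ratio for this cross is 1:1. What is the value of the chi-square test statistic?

11.773

Total ratio parts = 2. Expected numbers out of 688:
  wild-type winged: 688 × 1/2 = 344
  vestigial-winged: 688 × 1/2 = 344
χ² = Σ (O − E)² / E
  wild-type winged: (389 − 344)² / 344 = 5.8866
  vestigial-winged: (299 − 344)² / 344 = 5.8866
χ² = 5.8866 + 5.8866 = 11.7732 ≈ 11.773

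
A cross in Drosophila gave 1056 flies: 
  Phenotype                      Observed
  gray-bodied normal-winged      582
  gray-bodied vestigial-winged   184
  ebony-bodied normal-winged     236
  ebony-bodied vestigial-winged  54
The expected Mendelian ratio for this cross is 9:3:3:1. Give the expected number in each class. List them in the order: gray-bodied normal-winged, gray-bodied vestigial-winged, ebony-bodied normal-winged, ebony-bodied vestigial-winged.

Under the 9:3:3:1 hypothesis (Σ ratio = 16, N = 1056):
  gray-bodied normal-winged: 1056 × 9/16 = 594
  gray-bodied vestigial-winged: 1056 × 3/16 = 198
  ebony-bodied normal-winged: 1056 × 3/16 = 198
  ebony-bodied vestigial-winged: 1056 × 1/16 = 66

594, 198, 198, 66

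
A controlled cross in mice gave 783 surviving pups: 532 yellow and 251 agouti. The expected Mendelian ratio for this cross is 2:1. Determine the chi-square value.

Total ratio parts = 3. Expected numbers out of 783:
  yellow: 783 × 2/3 = 522
  agouti: 783 × 1/3 = 261
χ² = Σ (O − E)² / E
  yellow: (532 − 522)² / 522 = 0.1916
  agouti: (251 − 261)² / 261 = 0.3831
χ² = 0.1916 + 0.3831 = 0.5747 ≈ 0.575

0.575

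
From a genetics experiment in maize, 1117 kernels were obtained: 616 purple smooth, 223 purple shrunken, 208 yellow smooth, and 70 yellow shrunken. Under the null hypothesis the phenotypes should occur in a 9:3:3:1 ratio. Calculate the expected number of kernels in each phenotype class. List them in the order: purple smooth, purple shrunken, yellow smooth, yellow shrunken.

628.3125, 209.4375, 209.4375, 69.8125

The 9:3:3:1 ratio has 16 parts, so with N = 1117 the expected counts are:
  purple smooth: 1117 × 9/16 = 628.3125
  purple shrunken: 1117 × 3/16 = 209.4375
  yellow smooth: 1117 × 3/16 = 209.4375
  yellow shrunken: 1117 × 1/16 = 69.8125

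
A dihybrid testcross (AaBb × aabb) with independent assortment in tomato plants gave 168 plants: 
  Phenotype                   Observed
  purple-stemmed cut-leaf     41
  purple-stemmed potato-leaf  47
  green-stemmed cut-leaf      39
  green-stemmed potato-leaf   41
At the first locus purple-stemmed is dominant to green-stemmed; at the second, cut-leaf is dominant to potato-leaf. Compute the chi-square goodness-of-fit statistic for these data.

A dihybrid testcross with independent assortment gives a 1:1:1:1 ratio.
Total ratio parts = 4. Expected numbers out of 168:
  purple-stemmed cut-leaf: 168 × 1/4 = 42
  purple-stemmed potato-leaf: 168 × 1/4 = 42
  green-stemmed cut-leaf: 168 × 1/4 = 42
  green-stemmed potato-leaf: 168 × 1/4 = 42
χ² = Σ (O − E)² / E
  purple-stemmed cut-leaf: (41 − 42)² / 42 = 0.0238
  purple-stemmed potato-leaf: (47 − 42)² / 42 = 0.5952
  green-stemmed cut-leaf: (39 − 42)² / 42 = 0.2143
  green-stemmed potato-leaf: (41 − 42)² / 42 = 0.0238
χ² = 0.0238 + 0.5952 + 0.2143 + 0.0238 = 0.8571 ≈ 0.857

0.857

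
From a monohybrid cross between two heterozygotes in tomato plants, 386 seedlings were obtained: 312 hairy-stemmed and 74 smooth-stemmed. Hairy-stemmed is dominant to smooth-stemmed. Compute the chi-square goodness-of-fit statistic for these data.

6.995

For a monohybrid cross between heterozygotes with complete dominance, the expected phenotypic ratio is 3:1.
Total ratio parts = 4. Expected numbers out of 386:
  hairy-stemmed: 386 × 3/4 = 289.5
  smooth-stemmed: 386 × 1/4 = 96.5
χ² = Σ (O − E)² / E
  hairy-stemmed: (312 − 289.5)² / 289.5 = 1.7487
  smooth-stemmed: (74 − 96.5)² / 96.5 = 5.2461
χ² = 1.7487 + 5.2461 = 6.9948 ≈ 6.995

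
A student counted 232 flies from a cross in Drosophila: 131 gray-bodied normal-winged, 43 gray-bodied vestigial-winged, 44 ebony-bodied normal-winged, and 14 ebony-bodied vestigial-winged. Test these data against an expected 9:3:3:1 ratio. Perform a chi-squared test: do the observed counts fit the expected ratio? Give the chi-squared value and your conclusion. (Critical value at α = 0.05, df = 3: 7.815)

0.031; consistent

Under the 9:3:3:1 hypothesis (Σ ratio = 16, N = 232):
  gray-bodied normal-winged: 232 × 9/16 = 130.5
  gray-bodied vestigial-winged: 232 × 3/16 = 43.5
  ebony-bodied normal-winged: 232 × 3/16 = 43.5
  ebony-bodied vestigial-winged: 232 × 1/16 = 14.5
χ² = Σ (O − E)² / E
  gray-bodied normal-winged: (131 − 130.5)² / 130.5 = 0.0019
  gray-bodied vestigial-winged: (43 − 43.5)² / 43.5 = 0.0057
  ebony-bodied normal-winged: (44 − 43.5)² / 43.5 = 0.0057
  ebony-bodied vestigial-winged: (14 − 14.5)² / 14.5 = 0.0172
χ² = 0.0019 + 0.0057 + 0.0057 + 0.0172 = 0.0305 ≈ 0.031
Degrees of freedom = 4 − 1 = 3; critical value at α = 0.05 is 7.815.
Since 0.031 < 7.815, we fail to reject the null hypothesis — the data are consistent with the 9:3:3:1 ratio.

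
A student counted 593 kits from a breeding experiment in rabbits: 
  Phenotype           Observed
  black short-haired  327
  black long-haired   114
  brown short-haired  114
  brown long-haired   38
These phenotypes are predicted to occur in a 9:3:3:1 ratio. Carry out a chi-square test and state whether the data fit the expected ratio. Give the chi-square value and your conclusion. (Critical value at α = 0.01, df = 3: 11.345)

0.295; consistent

Total ratio parts = 16. Expected numbers out of 593:
  black short-haired: 593 × 9/16 = 333.5625
  black long-haired: 593 × 3/16 = 111.1875
  brown short-haired: 593 × 3/16 = 111.1875
  brown long-haired: 593 × 1/16 = 37.0625
χ² = Σ (O − E)² / E
  black short-haired: (327 − 333.5625)² / 333.5625 = 0.1291
  black long-haired: (114 − 111.1875)² / 111.1875 = 0.0711
  brown short-haired: (114 − 111.1875)² / 111.1875 = 0.0711
  brown long-haired: (38 − 37.0625)² / 37.0625 = 0.0237
χ² = 0.1291 + 0.0711 + 0.0711 + 0.0237 = 0.295
Degrees of freedom = 4 − 1 = 3; critical value at α = 0.01 is 11.345.
Since 0.295 < 11.345, we fail to reject the null hypothesis — the data are consistent with the 9:3:3:1 ratio.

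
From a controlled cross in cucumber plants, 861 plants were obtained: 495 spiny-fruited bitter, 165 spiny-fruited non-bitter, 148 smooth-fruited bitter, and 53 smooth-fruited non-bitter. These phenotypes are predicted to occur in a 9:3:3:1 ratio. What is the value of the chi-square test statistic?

Under the 9:3:3:1 hypothesis (Σ ratio = 16, N = 861):
  spiny-fruited bitter: 861 × 9/16 = 484.3125
  spiny-fruited non-bitter: 861 × 3/16 = 161.4375
  smooth-fruited bitter: 861 × 3/16 = 161.4375
  smooth-fruited non-bitter: 861 × 1/16 = 53.8125
χ² = Σ (O − E)² / E
  spiny-fruited bitter: (495 − 484.3125)² / 484.3125 = 0.2358
  spiny-fruited non-bitter: (165 − 161.4375)² / 161.4375 = 0.0786
  smooth-fruited bitter: (148 − 161.4375)² / 161.4375 = 1.1185
  smooth-fruited non-bitter: (53 − 53.8125)² / 53.8125 = 0.0123
χ² = 0.2358 + 0.0786 + 1.1185 + 0.0123 = 1.4452 ≈ 1.445

1.445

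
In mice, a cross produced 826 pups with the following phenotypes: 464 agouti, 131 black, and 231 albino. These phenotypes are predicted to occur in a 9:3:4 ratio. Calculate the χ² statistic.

Expected counts for N = 826 under a 9:3:4 ratio (total parts = 16):
  agouti: 826 × 9/16 = 464.625
  black: 826 × 3/16 = 154.875
  albino: 826 × 4/16 = 206.5
χ² = Σ (O − E)² / E
  agouti: (464 − 464.625)² / 464.625 = 0.0008
  black: (131 − 154.875)² / 154.875 = 3.6805
  albino: (231 − 206.5)² / 206.5 = 2.9068
χ² = 0.0008 + 3.6805 + 2.9068 = 6.5881 ≈ 6.588

6.588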